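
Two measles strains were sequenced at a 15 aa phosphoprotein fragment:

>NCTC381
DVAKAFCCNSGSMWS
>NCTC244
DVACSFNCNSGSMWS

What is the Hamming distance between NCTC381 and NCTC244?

Mismatches occur at site 4 (K/C), site 5 (A/S), site 7 (C/N).
That gives 3 mismatches out of 15 aligned sites, so the Hamming distance is 3.

3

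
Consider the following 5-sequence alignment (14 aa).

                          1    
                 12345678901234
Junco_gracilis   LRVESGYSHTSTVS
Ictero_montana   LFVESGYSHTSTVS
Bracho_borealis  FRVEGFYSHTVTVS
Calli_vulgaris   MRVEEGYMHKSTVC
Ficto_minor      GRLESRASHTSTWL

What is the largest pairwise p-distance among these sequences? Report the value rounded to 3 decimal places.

Pairwise Hamming distances:
  Junco_gracilis vs Ictero_montana: 1
  Junco_gracilis vs Bracho_borealis: 4
  Junco_gracilis vs Calli_vulgaris: 5
  Junco_gracilis vs Ficto_minor: 6
  Ictero_montana vs Bracho_borealis: 5
  Ictero_montana vs Calli_vulgaris: 6
  Ictero_montana vs Ficto_minor: 7
  Bracho_borealis vs Calli_vulgaris: 7
  Bracho_borealis vs Ficto_minor: 8
  Calli_vulgaris vs Ficto_minor: 9
The largest is 9 mismatches, between Calli_vulgaris and Ficto_minor; p = 9/14 = 0.643.

0.643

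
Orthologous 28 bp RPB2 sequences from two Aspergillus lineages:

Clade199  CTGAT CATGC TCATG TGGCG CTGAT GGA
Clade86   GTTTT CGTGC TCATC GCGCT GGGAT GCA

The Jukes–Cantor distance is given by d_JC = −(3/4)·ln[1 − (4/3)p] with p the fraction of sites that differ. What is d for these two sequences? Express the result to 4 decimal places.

0.5565

Mismatches occur at site 1 (C→G), site 3 (G→T), site 4 (A→T), site 7 (A→G), site 15 (G→C), site 16 (T→G), site 17 (G→C), site 20 (G→T), site 21 (C→G), site 22 (T→G), site 27 (G→C).
p = 11/28 = 0.392857.
d = −0.75 · ln(1 − (4/3)·0.392857) = −0.75 · ln(0.476191) = −0.75 · (-0.741936) = 0.5565.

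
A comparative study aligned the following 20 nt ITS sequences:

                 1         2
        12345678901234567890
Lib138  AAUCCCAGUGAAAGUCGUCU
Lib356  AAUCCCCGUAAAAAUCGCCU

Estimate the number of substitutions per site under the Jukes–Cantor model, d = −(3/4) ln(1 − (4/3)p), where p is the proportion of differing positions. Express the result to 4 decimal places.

0.2326

Differing sites — 7:A/C; 10:G/A; 14:G/A; 18:U/C.
p = 4/20 = 0.200000.
d = −0.75 · ln(1 − (4/3)·0.200000) = −0.75 · ln(0.733333) = −0.75 · (-0.310155) = 0.2326.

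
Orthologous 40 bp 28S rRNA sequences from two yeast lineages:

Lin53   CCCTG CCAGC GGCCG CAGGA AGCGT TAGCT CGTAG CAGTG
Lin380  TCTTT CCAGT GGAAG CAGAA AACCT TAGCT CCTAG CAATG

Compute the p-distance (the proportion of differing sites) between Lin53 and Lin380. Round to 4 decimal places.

0.2750

The sequences differ at positions 1 (C/T), 3 (C/T), 5 (G/T), 10 (C/T), 13 (C/A), 14 (C/A), 19 (G/A), 22 (G/A), 24 (G/C), 32 (G/C), 38 (G/A).
There are 11 differences over 40 sites, so p = 11/40 = 0.2750.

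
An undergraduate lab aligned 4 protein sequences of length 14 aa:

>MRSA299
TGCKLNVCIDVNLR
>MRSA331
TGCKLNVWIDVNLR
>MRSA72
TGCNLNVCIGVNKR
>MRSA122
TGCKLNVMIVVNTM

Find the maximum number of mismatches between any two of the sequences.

5

Pairwise Hamming distances:
  MRSA299 vs MRSA331: 1
  MRSA299 vs MRSA72: 3
  MRSA299 vs MRSA122: 4
  MRSA331 vs MRSA72: 4
  MRSA331 vs MRSA122: 4
  MRSA72 vs MRSA122: 5
The largest is 5, between MRSA72 and MRSA122.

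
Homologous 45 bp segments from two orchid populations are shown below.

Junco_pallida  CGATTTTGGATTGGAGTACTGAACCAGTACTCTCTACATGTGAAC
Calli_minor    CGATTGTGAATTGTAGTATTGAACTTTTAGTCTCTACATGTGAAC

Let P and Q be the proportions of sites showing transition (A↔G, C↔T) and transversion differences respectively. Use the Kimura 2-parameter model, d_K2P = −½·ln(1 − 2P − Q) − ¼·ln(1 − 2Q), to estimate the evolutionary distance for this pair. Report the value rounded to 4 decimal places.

0.2030

Differing sites — 6:T/G (Tv); 9:G/A (Ti); 14:G/T (Tv); 19:C/T (Ti); 25:C/T (Ti); 26:A/T (Tv); 27:G/T (Tv); 30:C/G (Tv).
Of the 8 differences, 3 transitions and 5 transversions over 45 sites: P = 3/45 = 0.066667, Q = 5/45 = 0.111111.
d = −0.5·ln(0.755555) − 0.25·ln(0.777778) = −0.5·(-0.280303) − 0.25·(-0.251314) = 0.2030.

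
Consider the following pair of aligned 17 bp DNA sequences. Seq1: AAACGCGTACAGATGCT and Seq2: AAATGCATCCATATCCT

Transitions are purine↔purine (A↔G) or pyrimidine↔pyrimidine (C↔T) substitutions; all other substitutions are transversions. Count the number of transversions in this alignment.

The sequences differ at positions 4 (C/T, transition), 7 (G/A, transition), 9 (A/C, transversion), 12 (G/T, transversion), 15 (G/C, transversion).
Of the 5 differences, 2 transitions and 3 transversions, so the answer is 3.

3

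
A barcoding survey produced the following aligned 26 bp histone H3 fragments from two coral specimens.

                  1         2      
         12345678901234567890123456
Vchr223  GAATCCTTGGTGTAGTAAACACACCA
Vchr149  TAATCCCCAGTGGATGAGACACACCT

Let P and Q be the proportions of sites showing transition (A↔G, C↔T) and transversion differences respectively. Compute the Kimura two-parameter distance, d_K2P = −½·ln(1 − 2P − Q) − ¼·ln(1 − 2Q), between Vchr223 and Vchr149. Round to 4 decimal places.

Mismatches occur at site 1 (G/T, transversion), site 7 (T/C, transition), site 8 (T/C, transition), site 9 (G/A, transition), site 13 (T/G, transversion), site 15 (G/T, transversion), site 16 (T/G, transversion), site 18 (A/G, transition), site 26 (A/T, transversion).
Of the 9 differences, 4 transitions and 5 transversions over 26 sites: P = 4/26 = 0.153846, Q = 5/26 = 0.192308.
d = −0.5·ln(0.500000) − 0.25·ln(0.615384) = −0.5·(-0.693147) − 0.25·(-0.485509) = 0.4680.

0.4680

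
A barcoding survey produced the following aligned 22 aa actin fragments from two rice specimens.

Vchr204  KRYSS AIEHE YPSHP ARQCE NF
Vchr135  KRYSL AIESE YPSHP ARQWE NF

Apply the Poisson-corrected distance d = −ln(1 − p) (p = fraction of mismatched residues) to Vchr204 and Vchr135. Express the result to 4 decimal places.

The sequences differ at positions 5 (S/L), 9 (H/S), 19 (C/W).
p = 3/22 = 0.136364.
d = −ln(1 − 0.136364) = −ln(0.863636) = 0.1466.

0.1466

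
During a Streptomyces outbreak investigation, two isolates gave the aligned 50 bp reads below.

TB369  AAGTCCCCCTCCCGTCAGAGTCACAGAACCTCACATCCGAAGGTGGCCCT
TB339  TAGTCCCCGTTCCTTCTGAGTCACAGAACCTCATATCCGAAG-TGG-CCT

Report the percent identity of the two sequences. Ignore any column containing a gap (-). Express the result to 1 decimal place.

87.5%

Excluding the 2 gap columns leaves 48 comparable sites.
Mismatches occur at site 1 (A/T), site 9 (C/G), site 11 (C/T), site 14 (G/T), site 17 (A/T), site 34 (C/T).
42 of the 48 comparable sites match, so the percent identity is 42/48 × 100 = 87.5%.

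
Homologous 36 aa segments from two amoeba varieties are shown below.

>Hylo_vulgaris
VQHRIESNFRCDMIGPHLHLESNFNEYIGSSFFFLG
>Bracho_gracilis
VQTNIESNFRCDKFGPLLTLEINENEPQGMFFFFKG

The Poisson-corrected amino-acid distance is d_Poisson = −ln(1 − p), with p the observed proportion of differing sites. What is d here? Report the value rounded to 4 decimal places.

The sequences differ at positions 3 (H/T), 4 (R/N), 13 (M/K), 14 (I/F), 17 (H/L), 19 (H/T), 22 (S/I), 24 (F/E), 27 (Y/P), 28 (I/Q), 30 (S/M), 31 (S/F), 35 (L/K).
p = 13/36 = 0.361111.
d = −ln(1 − 0.361111) = −ln(0.638889) = 0.4480.

0.4480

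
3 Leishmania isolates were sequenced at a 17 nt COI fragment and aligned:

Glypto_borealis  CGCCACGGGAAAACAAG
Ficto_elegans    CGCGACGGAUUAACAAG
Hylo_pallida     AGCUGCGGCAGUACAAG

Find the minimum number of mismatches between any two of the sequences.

Pairwise Hamming distances:
  Glypto_borealis vs Ficto_elegans: 4
  Glypto_borealis vs Hylo_pallida: 6
  Ficto_elegans vs Hylo_pallida: 7
The smallest is 4, between Glypto_borealis and Ficto_elegans.

4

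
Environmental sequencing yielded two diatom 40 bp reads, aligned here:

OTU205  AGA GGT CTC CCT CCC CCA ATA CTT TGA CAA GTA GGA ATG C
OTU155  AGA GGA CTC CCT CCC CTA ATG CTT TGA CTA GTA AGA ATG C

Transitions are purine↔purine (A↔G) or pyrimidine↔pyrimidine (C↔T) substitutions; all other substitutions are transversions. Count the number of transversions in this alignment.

2

The sequences differ at positions 6 (T/A, transversion), 17 (C/T, transition), 21 (A/G, transition), 29 (A/T, transversion), 34 (G/A, transition).
Of the 5 differences, 3 transitions and 2 transversions, so the answer is 2.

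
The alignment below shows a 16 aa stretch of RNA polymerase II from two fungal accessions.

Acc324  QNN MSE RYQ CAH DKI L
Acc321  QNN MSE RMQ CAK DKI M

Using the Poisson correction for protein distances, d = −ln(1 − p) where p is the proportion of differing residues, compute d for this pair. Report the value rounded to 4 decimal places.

The sequences differ at positions 8 (Y/M), 12 (H/K), 16 (L/M).
p = 3/16 = 0.187500.
d = −ln(1 − 0.187500) = −ln(0.812500) = 0.2076.

0.2076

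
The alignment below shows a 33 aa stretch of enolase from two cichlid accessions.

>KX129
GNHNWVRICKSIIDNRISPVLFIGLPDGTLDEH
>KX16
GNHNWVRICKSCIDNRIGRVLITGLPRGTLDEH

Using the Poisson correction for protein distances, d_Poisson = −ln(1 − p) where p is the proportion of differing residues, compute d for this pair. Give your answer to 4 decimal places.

Differing sites — 12:I/C; 18:S/G; 19:P/R; 22:F/I; 23:I/T; 27:D/R.
p = 6/33 = 0.181818.
d = −ln(1 − 0.181818) = −ln(0.818182) = 0.2007.

0.2007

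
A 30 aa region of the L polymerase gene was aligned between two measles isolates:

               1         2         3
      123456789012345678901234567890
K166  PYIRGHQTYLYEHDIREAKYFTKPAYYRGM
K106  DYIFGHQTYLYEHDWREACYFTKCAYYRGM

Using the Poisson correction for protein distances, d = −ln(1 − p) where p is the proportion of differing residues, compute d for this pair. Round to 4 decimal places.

The sequences differ at positions 1 (P/D), 4 (R/F), 15 (I/W), 19 (K/C), 24 (P/C).
p = 5/30 = 0.166667.
d = −ln(1 − 0.166667) = −ln(0.833333) = 0.1823.

0.1823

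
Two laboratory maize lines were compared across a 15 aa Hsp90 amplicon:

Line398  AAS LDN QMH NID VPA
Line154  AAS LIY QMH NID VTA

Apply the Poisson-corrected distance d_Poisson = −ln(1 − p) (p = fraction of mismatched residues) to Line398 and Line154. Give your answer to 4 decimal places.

Differing sites — 5:D/I; 6:N/Y; 14:P/T.
p = 3/15 = 0.200000.
d = −ln(1 − 0.200000) = −ln(0.800000) = 0.2231.

0.2231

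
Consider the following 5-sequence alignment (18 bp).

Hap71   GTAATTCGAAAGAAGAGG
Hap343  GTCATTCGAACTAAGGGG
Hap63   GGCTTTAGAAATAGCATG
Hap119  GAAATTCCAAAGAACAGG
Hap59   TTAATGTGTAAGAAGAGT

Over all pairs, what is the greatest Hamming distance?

Pairwise Hamming distances:
  Hap71 vs Hap343: 4
  Hap71 vs Hap63: 8
  Hap71 vs Hap119: 3
  Hap71 vs Hap59: 5
  Hap343 vs Hap63: 8
  Hap343 vs Hap119: 7
  Hap343 vs Hap59: 9
  Hap63 vs Hap119: 8
  Hap63 vs Hap59: 12
  Hap119 vs Hap59: 8
The largest is 12, between Hap63 and Hap59.

12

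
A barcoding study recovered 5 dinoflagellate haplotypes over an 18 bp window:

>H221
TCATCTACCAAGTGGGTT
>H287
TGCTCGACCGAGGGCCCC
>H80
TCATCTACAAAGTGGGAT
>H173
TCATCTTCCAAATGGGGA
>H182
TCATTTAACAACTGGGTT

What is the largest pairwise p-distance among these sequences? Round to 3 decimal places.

Pairwise Hamming distances:
  H221 vs H287: 9
  H221 vs H80: 2
  H221 vs H173: 4
  H221 vs H182: 3
  H287 vs H80: 10
  H287 vs H173: 11
  H287 vs H182: 12
  H80 vs H173: 5
  H80 vs H182: 5
  H173 vs H182: 6
The largest is 12 mismatches, between H287 and H182; p = 12/18 = 0.667.

0.667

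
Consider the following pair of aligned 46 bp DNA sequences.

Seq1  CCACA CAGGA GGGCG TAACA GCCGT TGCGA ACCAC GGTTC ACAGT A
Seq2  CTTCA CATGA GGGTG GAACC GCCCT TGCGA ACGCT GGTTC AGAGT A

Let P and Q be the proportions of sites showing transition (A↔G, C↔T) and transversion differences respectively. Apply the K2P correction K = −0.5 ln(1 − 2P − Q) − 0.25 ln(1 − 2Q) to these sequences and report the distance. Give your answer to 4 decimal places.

Mismatches occur at site 2 (C↔T, transition), site 3 (A↔T, transversion), site 8 (G↔T, transversion), site 14 (C↔T, transition), site 16 (T↔G, transversion), site 20 (A↔C, transversion), site 24 (G↔C, transversion), site 33 (C↔G, transversion), site 34 (A↔C, transversion), site 35 (C↔T, transition), site 42 (C↔G, transversion).
Of the 11 differences, 3 transitions and 8 transversions over 46 sites: P = 3/46 = 0.065217, Q = 8/46 = 0.173913.
d = −0.5·ln(0.695653) − 0.25·ln(0.652174) = −0.5·(-0.362904) − 0.25·(-0.427444) = 0.2883.

0.2883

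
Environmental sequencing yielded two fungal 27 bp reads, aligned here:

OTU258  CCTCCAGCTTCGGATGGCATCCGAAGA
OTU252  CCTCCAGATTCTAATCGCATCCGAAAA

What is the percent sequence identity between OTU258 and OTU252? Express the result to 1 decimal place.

81.5%

Mismatches occur at site 8 (C→A), site 12 (G→T), site 13 (G→A), site 16 (G→C), site 26 (G→A).
22 of the 27 sites match, so the percent identity is 22/27 × 100 = 81.5%.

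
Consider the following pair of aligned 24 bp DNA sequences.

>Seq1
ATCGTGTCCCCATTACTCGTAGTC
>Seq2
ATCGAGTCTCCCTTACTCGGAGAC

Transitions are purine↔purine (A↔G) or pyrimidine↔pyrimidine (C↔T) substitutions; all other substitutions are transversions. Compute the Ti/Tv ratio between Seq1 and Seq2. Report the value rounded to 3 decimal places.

Mismatches occur at site 5 (T/A, transversion), site 9 (C/T, transition), site 12 (A/C, transversion), site 20 (T/G, transversion), site 23 (T/A, transversion).
Of the 5 differences, 1 transition and 4 transversions, so Ti/Tv = 1/4 = 0.250.

0.250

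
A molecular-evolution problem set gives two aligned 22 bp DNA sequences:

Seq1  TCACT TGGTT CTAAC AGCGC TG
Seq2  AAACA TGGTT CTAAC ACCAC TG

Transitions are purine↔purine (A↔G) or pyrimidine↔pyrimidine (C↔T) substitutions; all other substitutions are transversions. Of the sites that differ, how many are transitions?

Mismatches occur at site 1 (T↔A, transversion), site 2 (C↔A, transversion), site 5 (T↔A, transversion), site 17 (G↔C, transversion), site 19 (G↔A, transition).
Of the 5 differences, 1 transition and 4 transversions, so the answer is 1.

1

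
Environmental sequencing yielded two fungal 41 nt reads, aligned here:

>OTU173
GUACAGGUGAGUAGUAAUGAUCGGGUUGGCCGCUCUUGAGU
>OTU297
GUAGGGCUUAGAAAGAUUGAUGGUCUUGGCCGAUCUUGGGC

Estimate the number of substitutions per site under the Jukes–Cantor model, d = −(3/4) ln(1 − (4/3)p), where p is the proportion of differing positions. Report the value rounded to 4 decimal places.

Differing sites — 4:C/G; 5:A/G; 7:G/C; 9:G/U; 12:U/A; 14:G/A; 15:U/G; 17:A/U; 22:C/G; 24:G/U; 25:G/C; 33:C/A; 39:A/G; 41:U/C.
p = 14/41 = 0.341463.
d = −0.75 · ln(1 − (4/3)·0.341463) = −0.75 · ln(0.544716) = −0.75 · (-0.607491) = 0.4556.

0.4556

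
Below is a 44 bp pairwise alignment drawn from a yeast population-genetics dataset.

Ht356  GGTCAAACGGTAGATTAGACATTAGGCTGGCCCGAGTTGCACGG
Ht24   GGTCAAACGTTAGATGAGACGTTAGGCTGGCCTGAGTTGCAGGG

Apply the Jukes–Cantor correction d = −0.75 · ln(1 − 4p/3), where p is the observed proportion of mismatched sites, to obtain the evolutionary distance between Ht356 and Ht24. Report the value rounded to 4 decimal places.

0.1232

Mismatches occur at site 10 (G/T), site 16 (T/G), site 21 (A/G), site 33 (C/T), site 42 (C/G).
p = 5/44 = 0.113636.
d = −0.75 · ln(1 − (4/3)·0.113636) = −0.75 · ln(0.848485) = −0.75 · (-0.164303) = 0.1232.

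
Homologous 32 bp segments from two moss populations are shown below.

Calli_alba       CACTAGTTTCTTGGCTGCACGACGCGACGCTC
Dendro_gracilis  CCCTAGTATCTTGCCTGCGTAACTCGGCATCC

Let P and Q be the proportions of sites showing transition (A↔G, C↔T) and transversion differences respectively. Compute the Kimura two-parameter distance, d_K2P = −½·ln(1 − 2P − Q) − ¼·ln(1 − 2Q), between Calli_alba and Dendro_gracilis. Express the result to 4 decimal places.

0.4853

Differing sites — 2:A/C (Tv); 8:T/A (Tv); 14:G/C (Tv); 19:A/G (Ti); 20:C/T (Ti); 21:G/A (Ti); 24:G/T (Tv); 27:A/G (Ti); 29:G/A (Ti); 30:C/T (Ti); 31:T/C (Ti).
Of the 11 differences, 7 transitions and 4 transversions over 32 sites: P = 7/32 = 0.218750, Q = 4/32 = 0.125000.
d = −0.5·ln(0.437500) − 0.25·ln(0.750000) = −0.5·(-0.826679) − 0.25·(-0.287682) = 0.4853.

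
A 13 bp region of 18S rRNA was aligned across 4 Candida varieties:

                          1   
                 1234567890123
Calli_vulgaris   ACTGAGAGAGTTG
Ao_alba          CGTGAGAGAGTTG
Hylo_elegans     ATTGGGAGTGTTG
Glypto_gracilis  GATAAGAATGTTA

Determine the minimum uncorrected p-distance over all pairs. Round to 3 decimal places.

0.154

Pairwise Hamming distances:
  Calli_vulgaris vs Ao_alba: 2
  Calli_vulgaris vs Hylo_elegans: 3
  Calli_vulgaris vs Glypto_gracilis: 6
  Ao_alba vs Hylo_elegans: 4
  Ao_alba vs Glypto_gracilis: 6
  Hylo_elegans vs Glypto_gracilis: 6
The smallest is 2 mismatches, between Calli_vulgaris and Ao_alba; p = 2/13 = 0.154.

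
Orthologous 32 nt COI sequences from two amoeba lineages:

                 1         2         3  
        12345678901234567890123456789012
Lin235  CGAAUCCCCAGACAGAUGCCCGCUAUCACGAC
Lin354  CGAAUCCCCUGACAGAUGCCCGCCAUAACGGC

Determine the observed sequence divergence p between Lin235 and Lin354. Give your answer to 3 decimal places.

The sequences differ at positions 10 (A/U), 24 (U/C), 27 (C/A), 31 (A/G).
There are 4 differences over 32 sites, so p = 4/32 = 0.125.

0.125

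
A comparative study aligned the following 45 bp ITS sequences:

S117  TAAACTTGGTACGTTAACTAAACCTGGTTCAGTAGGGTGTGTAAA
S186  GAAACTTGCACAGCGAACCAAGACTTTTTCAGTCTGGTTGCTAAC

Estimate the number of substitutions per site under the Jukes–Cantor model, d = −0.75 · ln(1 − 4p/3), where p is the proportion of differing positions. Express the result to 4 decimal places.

0.5716

Differing sites — 1:T/G; 9:G/C; 10:T/A; 11:A/C; 12:C/A; 14:T/C; 15:T/G; 19:T/C; 22:A/G; 23:C/A; 26:G/T; 27:G/T; 34:A/C; 35:G/T; 39:G/T; 40:T/G; 41:G/C; 45:A/C.
p = 18/45 = 0.400000.
d = −0.75 · ln(1 − (4/3)·0.400000) = −0.75 · ln(0.466667) = −0.75 · (-0.762139) = 0.5716.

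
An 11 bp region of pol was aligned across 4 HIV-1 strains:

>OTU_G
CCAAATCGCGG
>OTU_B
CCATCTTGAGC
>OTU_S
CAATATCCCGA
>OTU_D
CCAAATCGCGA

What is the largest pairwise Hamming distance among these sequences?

6

Pairwise Hamming distances:
  OTU_G vs OTU_B: 5
  OTU_G vs OTU_S: 4
  OTU_G vs OTU_D: 1
  OTU_B vs OTU_S: 6
  OTU_B vs OTU_D: 5
  OTU_S vs OTU_D: 3
The largest is 6, between OTU_B and OTU_S.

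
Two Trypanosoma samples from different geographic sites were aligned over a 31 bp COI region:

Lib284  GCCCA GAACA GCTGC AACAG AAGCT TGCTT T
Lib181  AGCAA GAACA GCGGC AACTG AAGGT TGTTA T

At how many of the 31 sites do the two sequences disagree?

The sequences differ at positions 1 (G/A), 2 (C/G), 4 (C/A), 13 (T/G), 19 (A/T), 24 (C/G), 28 (C/T), 30 (T/A).
That gives 8 mismatches out of 31 aligned sites, so the Hamming distance is 8.

8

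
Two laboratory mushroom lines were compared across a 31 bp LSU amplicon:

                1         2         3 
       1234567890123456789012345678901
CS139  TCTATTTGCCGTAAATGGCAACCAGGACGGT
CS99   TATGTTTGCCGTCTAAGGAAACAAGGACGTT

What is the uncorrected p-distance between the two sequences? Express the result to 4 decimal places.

0.2581

The sequences differ at positions 2 (C/A), 4 (A/G), 13 (A/C), 14 (A/T), 16 (T/A), 19 (C/A), 23 (C/A), 30 (G/T).
There are 8 differences over 31 sites, so p = 8/31 = 0.2581.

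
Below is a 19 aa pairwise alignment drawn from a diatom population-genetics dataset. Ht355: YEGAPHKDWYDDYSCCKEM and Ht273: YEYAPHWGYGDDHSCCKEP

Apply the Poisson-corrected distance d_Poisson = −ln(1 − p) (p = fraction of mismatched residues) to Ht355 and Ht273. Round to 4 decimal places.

0.4595

Mismatches occur at site 3 (G→Y), site 7 (K→W), site 8 (D→G), site 9 (W→Y), site 10 (Y→G), site 13 (Y→H), site 19 (M→P).
p = 7/19 = 0.368421.
d = −ln(1 − 0.368421) = −ln(0.631579) = 0.4595.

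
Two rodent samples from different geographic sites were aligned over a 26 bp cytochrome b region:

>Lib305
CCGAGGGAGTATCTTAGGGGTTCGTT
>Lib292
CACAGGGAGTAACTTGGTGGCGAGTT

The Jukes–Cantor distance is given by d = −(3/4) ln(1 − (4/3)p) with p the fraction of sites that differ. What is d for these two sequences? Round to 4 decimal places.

Differing sites — 2:C/A; 3:G/C; 12:T/A; 16:A/G; 18:G/T; 21:T/C; 22:T/G; 23:C/A.
p = 8/26 = 0.307692.
d = −0.75 · ln(1 − (4/3)·0.307692) = −0.75 · ln(0.589744) = −0.75 · (-0.528067) = 0.3961.

0.3961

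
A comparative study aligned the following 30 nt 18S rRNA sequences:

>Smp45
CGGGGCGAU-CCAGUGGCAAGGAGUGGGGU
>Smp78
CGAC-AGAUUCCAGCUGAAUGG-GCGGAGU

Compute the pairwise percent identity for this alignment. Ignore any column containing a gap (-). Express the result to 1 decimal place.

66.7%

Excluding the 3 gap columns leaves 27 comparable sites.
Mismatches occur at site 3 (G/A), site 4 (G/C), site 6 (C/A), site 15 (U/C), site 16 (G/U), site 18 (C/A), site 20 (A/U), site 25 (U/C), site 28 (G/A).
18 of the 27 comparable sites match, so the percent identity is 18/27 × 100 = 66.7%.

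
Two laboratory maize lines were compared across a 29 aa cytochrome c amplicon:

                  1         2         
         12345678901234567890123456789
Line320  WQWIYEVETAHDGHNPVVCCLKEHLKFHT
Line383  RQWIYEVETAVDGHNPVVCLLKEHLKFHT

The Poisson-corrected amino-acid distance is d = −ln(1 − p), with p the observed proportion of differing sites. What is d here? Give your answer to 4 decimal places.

0.1092

Mismatches occur at site 1 (W→R), site 11 (H→V), site 20 (C→L).
p = 3/29 = 0.103448.
d = −ln(1 − 0.103448) = −ln(0.896552) = 0.1092.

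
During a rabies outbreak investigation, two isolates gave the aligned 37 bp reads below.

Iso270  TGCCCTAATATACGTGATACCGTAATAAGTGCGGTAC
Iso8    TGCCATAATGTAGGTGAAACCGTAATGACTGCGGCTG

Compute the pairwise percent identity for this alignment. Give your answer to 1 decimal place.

Mismatches occur at site 5 (C/A), site 10 (A/G), site 13 (C/G), site 18 (T/A), site 27 (A/G), site 29 (G/C), site 35 (T/C), site 36 (A/T), site 37 (C/G).
28 of the 37 sites match, so the percent identity is 28/37 × 100 = 75.7%.

75.7%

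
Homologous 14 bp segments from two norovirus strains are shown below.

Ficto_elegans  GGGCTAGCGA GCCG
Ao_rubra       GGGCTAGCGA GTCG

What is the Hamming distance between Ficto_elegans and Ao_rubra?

1

Differing sites — 12:C/T.
That gives 1 mismatch out of 14 aligned sites, so the Hamming distance is 1.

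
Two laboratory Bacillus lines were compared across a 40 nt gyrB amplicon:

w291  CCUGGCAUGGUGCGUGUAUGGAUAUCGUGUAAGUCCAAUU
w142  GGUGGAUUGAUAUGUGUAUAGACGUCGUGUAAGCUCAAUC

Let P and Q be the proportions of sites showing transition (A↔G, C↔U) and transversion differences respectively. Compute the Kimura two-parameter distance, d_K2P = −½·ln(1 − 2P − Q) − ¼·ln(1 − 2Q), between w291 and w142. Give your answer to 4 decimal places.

0.4550

Mismatches occur at site 1 (C→G, transversion), site 2 (C→G, transversion), site 6 (C→A, transversion), site 7 (A→U, transversion), site 10 (G→A, transition), site 12 (G→A, transition), site 13 (C→U, transition), site 20 (G→A, transition), site 23 (U→C, transition), site 24 (A→G, transition), site 34 (U→C, transition), site 35 (C→U, transition), site 40 (U→C, transition).
Of the 13 differences, 9 transitions and 4 transversions over 40 sites: P = 9/40 = 0.225000, Q = 4/40 = 0.100000.
d = −0.5·ln(0.450000) − 0.25·ln(0.800000) = −0.5·(-0.798508) − 0.25·(-0.223144) = 0.4550.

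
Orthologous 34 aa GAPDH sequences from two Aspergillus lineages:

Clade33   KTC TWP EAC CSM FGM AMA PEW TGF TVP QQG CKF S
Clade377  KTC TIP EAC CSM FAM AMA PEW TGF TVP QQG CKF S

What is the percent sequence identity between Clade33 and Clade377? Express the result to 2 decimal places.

94.12%

Differing sites — 5:W/I; 14:G/A.
32 of the 34 sites match, so the percent identity is 32/34 × 100 = 94.12%.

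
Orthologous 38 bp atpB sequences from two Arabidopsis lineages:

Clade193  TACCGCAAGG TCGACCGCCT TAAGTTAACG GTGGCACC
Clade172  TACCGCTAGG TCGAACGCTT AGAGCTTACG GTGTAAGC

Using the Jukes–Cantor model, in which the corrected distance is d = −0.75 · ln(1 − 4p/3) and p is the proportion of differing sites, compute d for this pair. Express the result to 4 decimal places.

0.3241

The sequences differ at positions 7 (A/T), 15 (C/A), 19 (C/T), 21 (T/A), 22 (A/G), 25 (T/C), 27 (A/T), 34 (G/T), 35 (C/A), 37 (C/G).
p = 10/38 = 0.263158.
d = −0.75 · ln(1 − (4/3)·0.263158) = −0.75 · ln(0.649123) = −0.75 · (-0.432133) = 0.3241.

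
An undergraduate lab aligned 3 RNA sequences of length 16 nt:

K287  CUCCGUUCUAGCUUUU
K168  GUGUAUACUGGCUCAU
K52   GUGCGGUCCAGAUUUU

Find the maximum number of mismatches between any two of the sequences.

Pairwise Hamming distances:
  K287 vs K168: 8
  K287 vs K52: 5
  K168 vs K52: 9
The largest is 9, between K168 and K52.

9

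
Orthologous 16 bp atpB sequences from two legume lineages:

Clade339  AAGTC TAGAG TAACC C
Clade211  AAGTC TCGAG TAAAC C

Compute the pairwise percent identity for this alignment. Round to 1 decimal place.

87.5%

The sequences differ at positions 7 (A/C), 14 (C/A).
14 of the 16 sites match, so the percent identity is 14/16 × 100 = 87.5%.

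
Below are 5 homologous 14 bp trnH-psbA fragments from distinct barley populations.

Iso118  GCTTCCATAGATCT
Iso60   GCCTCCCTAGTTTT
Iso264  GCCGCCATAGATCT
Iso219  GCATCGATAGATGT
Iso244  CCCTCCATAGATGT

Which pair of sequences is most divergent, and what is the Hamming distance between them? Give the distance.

5

Pairwise Hamming distances:
  Iso118 vs Iso60: 4
  Iso118 vs Iso264: 2
  Iso118 vs Iso219: 3
  Iso118 vs Iso244: 3
  Iso60 vs Iso264: 4
  Iso60 vs Iso219: 5
  Iso60 vs Iso244: 4
  Iso264 vs Iso219: 4
  Iso264 vs Iso244: 3
  Iso219 vs Iso244: 3
The largest is 5, between Iso60 and Iso219.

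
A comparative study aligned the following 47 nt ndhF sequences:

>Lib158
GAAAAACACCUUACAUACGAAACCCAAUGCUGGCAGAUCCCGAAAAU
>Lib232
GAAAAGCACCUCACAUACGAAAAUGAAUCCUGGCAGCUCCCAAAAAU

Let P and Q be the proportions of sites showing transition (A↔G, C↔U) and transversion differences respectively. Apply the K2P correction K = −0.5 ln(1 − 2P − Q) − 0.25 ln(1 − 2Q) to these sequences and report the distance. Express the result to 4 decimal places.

0.1940

Mismatches occur at site 6 (A↔G, transition), site 12 (U↔C, transition), site 23 (C↔A, transversion), site 24 (C↔U, transition), site 25 (C↔G, transversion), site 29 (G↔C, transversion), site 37 (A↔C, transversion), site 42 (G↔A, transition).
Of the 8 differences, 4 transitions and 4 transversions over 47 sites: P = 4/47 = 0.085106, Q = 4/47 = 0.085106.
d = −0.5·ln(0.744682) − 0.25·ln(0.829788) = −0.5·(-0.294798) − 0.25·(-0.186585) = 0.1940.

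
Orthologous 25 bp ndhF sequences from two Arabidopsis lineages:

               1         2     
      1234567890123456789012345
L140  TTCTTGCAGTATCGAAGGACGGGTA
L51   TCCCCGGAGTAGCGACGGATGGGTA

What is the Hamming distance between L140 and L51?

7

Differing sites — 2:T/C; 4:T/C; 5:T/C; 7:C/G; 12:T/G; 16:A/C; 20:C/T.
That gives 7 mismatches out of 25 aligned sites, so the Hamming distance is 7.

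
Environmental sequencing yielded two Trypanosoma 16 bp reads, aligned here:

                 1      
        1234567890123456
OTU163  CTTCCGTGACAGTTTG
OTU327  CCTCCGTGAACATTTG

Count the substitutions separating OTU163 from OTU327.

Differing sites — 2:T/C; 10:C/A; 11:A/C; 12:G/A.
That gives 4 mismatches out of 16 aligned sites, so the Hamming distance is 4.

4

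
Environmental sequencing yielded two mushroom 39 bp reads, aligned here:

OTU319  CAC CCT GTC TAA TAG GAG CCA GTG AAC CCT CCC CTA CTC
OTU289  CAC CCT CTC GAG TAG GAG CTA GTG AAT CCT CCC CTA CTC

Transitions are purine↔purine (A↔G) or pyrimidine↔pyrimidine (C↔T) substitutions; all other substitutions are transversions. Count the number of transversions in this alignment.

2

Differing sites — 7:G/C (Tv); 10:T/G (Tv); 12:A/G (Ti); 20:C/T (Ti); 27:C/T (Ti).
Of the 5 differences, 3 transitions and 2 transversions, so the answer is 2.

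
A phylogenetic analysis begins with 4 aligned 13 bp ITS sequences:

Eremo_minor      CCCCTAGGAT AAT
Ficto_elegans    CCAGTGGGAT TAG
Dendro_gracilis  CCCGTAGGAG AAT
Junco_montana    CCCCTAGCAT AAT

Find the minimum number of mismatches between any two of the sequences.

1

Pairwise Hamming distances:
  Eremo_minor vs Ficto_elegans: 5
  Eremo_minor vs Dendro_gracilis: 2
  Eremo_minor vs Junco_montana: 1
  Ficto_elegans vs Dendro_gracilis: 5
  Ficto_elegans vs Junco_montana: 6
  Dendro_gracilis vs Junco_montana: 3
The smallest is 1, between Eremo_minor and Junco_montana.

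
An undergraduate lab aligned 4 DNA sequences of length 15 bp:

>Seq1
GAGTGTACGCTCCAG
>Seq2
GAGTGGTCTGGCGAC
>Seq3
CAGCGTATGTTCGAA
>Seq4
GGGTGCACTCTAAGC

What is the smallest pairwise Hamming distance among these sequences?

6

Pairwise Hamming distances:
  Seq1 vs Seq2: 7
  Seq1 vs Seq3: 6
  Seq1 vs Seq4: 7
  Seq2 vs Seq3: 9
  Seq2 vs Seq4: 8
  Seq3 vs Seq4: 11
The smallest is 6, between Seq1 and Seq3.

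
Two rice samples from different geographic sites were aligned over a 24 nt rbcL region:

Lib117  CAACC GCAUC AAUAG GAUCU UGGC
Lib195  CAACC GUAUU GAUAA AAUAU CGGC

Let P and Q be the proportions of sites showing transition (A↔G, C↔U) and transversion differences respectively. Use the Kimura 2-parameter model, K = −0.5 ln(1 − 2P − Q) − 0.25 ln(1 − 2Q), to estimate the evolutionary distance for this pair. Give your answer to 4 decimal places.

Differing sites — 7:C/U (Ti); 10:C/U (Ti); 11:A/G (Ti); 15:G/A (Ti); 16:G/A (Ti); 19:C/A (Tv); 21:U/C (Ti).
Of the 7 differences, 6 transitions and 1 transversion over 24 sites: P = 6/24 = 0.250000, Q = 1/24 = 0.041667.
d = −0.5·ln(0.458333) − 0.25·ln(0.916666) = −0.5·(-0.780159) − 0.25·(-0.087012) = 0.4118.

0.4118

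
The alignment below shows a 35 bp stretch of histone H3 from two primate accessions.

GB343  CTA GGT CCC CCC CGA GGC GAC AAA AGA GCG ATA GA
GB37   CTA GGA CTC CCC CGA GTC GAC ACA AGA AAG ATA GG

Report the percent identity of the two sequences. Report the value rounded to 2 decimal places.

Differing sites — 6:T/A; 8:C/T; 17:G/T; 23:A/C; 28:G/A; 29:C/A; 35:A/G.
28 of the 35 sites match, so the percent identity is 28/35 × 100 = 80.00%.

80.00%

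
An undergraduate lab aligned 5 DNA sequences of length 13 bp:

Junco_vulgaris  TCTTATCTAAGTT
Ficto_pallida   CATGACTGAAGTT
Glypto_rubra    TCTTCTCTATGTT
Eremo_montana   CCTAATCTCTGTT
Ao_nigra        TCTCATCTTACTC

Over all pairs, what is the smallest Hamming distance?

Pairwise Hamming distances:
  Junco_vulgaris vs Ficto_pallida: 6
  Junco_vulgaris vs Glypto_rubra: 2
  Junco_vulgaris vs Eremo_montana: 4
  Junco_vulgaris vs Ao_nigra: 4
  Ficto_pallida vs Glypto_rubra: 8
  Ficto_pallida vs Eremo_montana: 7
  Ficto_pallida vs Ao_nigra: 9
  Glypto_rubra vs Eremo_montana: 4
  Glypto_rubra vs Ao_nigra: 6
  Eremo_montana vs Ao_nigra: 6
The smallest is 2, between Junco_vulgaris and Glypto_rubra.

2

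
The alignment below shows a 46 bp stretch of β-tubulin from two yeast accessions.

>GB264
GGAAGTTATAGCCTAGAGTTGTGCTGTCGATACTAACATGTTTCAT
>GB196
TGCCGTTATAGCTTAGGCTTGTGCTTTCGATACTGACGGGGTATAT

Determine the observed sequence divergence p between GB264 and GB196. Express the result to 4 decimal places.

0.2826

Mismatches occur at site 1 (G→T), site 3 (A→C), site 4 (A→C), site 13 (C→T), site 17 (A→G), site 18 (G→C), site 26 (G→T), site 35 (A→G), site 38 (A→G), site 39 (T→G), site 41 (T→G), site 43 (T→A), site 44 (C→T).
There are 13 differences over 46 sites, so p = 13/46 = 0.2826.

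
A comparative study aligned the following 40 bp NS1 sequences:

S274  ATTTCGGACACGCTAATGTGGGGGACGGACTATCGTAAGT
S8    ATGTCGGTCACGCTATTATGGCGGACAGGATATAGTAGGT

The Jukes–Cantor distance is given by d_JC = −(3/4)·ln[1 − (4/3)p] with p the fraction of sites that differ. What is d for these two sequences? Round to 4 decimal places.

0.3041

The sequences differ at positions 3 (T/G), 8 (A/T), 16 (A/T), 18 (G/A), 22 (G/C), 27 (G/A), 29 (A/G), 30 (C/A), 34 (C/A), 38 (A/G).
p = 10/40 = 0.250000.
d = −0.75 · ln(1 − (4/3)·0.250000) = −0.75 · ln(0.666667) = −0.75 · (-0.405465) = 0.3041.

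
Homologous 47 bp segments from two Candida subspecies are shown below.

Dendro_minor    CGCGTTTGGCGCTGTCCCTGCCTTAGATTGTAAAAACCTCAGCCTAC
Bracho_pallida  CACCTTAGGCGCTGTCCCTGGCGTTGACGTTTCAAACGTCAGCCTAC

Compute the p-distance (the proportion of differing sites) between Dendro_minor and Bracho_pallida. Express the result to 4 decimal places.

0.2553

The sequences differ at positions 2 (G/A), 4 (G/C), 7 (T/A), 21 (C/G), 23 (T/G), 25 (A/T), 28 (T/C), 29 (T/G), 30 (G/T), 32 (A/T), 33 (A/C), 38 (C/G).
There are 12 differences over 47 sites, so p = 12/47 = 0.2553.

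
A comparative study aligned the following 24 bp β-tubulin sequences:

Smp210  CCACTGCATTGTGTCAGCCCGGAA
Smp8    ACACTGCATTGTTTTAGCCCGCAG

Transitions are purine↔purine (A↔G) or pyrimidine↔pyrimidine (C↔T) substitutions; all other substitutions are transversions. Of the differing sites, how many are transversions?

Differing sites — 1:C/A (Tv); 13:G/T (Tv); 15:C/T (Ti); 22:G/C (Tv); 24:A/G (Ti).
Of the 5 differences, 2 transitions and 3 transversions, so the answer is 3.

3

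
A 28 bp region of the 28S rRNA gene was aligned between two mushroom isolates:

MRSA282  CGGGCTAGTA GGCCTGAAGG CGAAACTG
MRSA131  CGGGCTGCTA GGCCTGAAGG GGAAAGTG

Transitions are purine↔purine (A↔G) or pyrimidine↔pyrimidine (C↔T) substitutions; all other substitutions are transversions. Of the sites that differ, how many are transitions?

1

Mismatches occur at site 7 (A→G, transition), site 8 (G→C, transversion), site 21 (C→G, transversion), site 26 (C→G, transversion).
Of the 4 differences, 1 transition and 3 transversions, so the answer is 1.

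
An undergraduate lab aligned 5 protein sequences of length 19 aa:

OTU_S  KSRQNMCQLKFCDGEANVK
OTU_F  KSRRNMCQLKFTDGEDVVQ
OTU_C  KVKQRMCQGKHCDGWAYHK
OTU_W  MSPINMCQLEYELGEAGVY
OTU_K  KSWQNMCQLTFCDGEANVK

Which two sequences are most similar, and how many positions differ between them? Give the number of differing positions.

Pairwise Hamming distances:
  OTU_S vs OTU_F: 5
  OTU_S vs OTU_C: 8
  OTU_S vs OTU_W: 9
  OTU_S vs OTU_K: 2
  OTU_F vs OTU_C: 12
  OTU_F vs OTU_W: 10
  OTU_F vs OTU_K: 7
  OTU_C vs OTU_W: 14
  OTU_C vs OTU_K: 9
  OTU_W vs OTU_K: 9
The smallest is 2, between OTU_S and OTU_K.

2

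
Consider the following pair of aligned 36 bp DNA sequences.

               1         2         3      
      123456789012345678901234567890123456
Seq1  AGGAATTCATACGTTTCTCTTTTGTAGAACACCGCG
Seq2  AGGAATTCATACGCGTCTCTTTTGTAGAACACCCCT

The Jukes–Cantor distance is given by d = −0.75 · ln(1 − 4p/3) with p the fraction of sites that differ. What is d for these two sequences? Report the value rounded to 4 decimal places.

0.1203

Mismatches occur at site 14 (T→C), site 15 (T→G), site 34 (G→C), site 36 (G→T).
p = 4/36 = 0.111111.
d = −0.75 · ln(1 − (4/3)·0.111111) = −0.75 · ln(0.851852) = −0.75 · (-0.160342) = 0.1203.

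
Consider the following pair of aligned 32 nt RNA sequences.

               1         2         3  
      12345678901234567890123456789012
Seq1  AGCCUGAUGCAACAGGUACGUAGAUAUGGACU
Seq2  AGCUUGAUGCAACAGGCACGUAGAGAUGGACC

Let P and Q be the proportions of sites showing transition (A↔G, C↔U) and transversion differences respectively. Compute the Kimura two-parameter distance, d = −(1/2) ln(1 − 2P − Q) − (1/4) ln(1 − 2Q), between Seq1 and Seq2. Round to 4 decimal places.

0.1396

The sequences differ at positions 4 (C/U, transition), 17 (U/C, transition), 25 (U/G, transversion), 32 (U/C, transition).
Of the 4 differences, 3 transitions and 1 transversion over 32 sites: P = 3/32 = 0.093750, Q = 1/32 = 0.031250.
d = −0.5·ln(0.781250) − 0.25·ln(0.937500) = −0.5·(-0.246860) − 0.25·(-0.064539) = 0.1396.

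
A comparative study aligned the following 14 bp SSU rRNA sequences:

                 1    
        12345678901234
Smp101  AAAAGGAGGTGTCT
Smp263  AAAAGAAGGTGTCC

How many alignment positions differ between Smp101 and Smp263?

2

Differing sites — 6:G/A; 14:T/C.
That gives 2 mismatches out of 14 aligned sites, so the Hamming distance is 2.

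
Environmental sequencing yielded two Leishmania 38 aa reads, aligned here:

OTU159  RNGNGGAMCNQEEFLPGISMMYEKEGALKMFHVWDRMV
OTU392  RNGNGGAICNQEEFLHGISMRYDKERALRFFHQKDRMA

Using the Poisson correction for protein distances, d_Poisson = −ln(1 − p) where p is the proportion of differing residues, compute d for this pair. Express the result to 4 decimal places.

0.3054

The sequences differ at positions 8 (M/I), 16 (P/H), 21 (M/R), 23 (E/D), 26 (G/R), 29 (K/R), 30 (M/F), 33 (V/Q), 34 (W/K), 38 (V/A).
p = 10/38 = 0.263158.
d = −ln(1 − 0.263158) = −ln(0.736842) = 0.3054.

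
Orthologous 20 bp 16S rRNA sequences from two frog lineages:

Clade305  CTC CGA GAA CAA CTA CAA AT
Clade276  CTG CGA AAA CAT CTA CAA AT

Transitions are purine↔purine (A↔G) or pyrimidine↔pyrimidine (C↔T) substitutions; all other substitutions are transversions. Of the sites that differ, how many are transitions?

1

Differing sites — 3:C/G (Tv); 7:G/A (Ti); 12:A/T (Tv).
Of the 3 differences, 1 transition and 2 transversions, so the answer is 1.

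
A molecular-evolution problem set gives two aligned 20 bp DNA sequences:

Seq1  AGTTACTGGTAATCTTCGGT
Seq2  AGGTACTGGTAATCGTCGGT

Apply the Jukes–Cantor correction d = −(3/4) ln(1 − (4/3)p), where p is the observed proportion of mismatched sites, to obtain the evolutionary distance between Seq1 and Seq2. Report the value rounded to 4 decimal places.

Mismatches occur at site 3 (T↔G), site 15 (T↔G).
p = 2/20 = 0.100000.
d = −0.75 · ln(1 − (4/3)·0.100000) = −0.75 · ln(0.866667) = −0.75 · (-0.143100) = 0.1073.

0.1073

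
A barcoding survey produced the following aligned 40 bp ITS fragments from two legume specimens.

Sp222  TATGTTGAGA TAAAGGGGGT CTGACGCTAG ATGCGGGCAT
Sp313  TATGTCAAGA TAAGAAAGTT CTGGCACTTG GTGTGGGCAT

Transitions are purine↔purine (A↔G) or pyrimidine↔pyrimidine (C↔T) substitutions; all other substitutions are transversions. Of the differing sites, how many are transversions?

Differing sites — 6:T/C (Ti); 7:G/A (Ti); 14:A/G (Ti); 15:G/A (Ti); 16:G/A (Ti); 17:G/A (Ti); 19:G/T (Tv); 24:A/G (Ti); 26:G/A (Ti); 29:A/T (Tv); 31:A/G (Ti); 34:C/T (Ti).
Of the 12 differences, 10 transitions and 2 transversions, so the answer is 2.

2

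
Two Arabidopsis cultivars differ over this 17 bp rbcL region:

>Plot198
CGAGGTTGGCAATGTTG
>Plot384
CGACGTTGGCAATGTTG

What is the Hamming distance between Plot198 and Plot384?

1

Differing sites — 4:G/C.
That gives 1 mismatch out of 17 aligned sites, so the Hamming distance is 1.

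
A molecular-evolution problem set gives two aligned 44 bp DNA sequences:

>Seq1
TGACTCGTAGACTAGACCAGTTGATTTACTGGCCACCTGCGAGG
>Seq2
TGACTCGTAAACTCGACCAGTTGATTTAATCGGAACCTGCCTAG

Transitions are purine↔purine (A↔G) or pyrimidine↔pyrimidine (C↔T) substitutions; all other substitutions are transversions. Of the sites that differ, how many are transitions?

Mismatches occur at site 10 (G→A, transition), site 14 (A→C, transversion), site 29 (C→A, transversion), site 31 (G→C, transversion), site 33 (C→G, transversion), site 34 (C→A, transversion), site 41 (G→C, transversion), site 42 (A→T, transversion), site 43 (G→A, transition).
Of the 9 differences, 2 transitions and 7 transversions, so the answer is 2.

2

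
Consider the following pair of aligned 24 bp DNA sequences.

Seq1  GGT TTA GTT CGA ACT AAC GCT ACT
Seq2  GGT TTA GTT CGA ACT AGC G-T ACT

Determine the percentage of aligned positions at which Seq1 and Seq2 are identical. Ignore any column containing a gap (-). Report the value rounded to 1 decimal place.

Excluding the 1 gap column leaves 23 comparable sites.
Differing sites — 17:A/G.
22 of the 23 comparable sites match, so the percent identity is 22/23 × 100 = 95.7%.

95.7%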